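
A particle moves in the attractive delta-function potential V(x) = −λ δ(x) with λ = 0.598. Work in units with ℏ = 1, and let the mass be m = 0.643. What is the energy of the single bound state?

E = -0.115

For x ≠ 0 the bound state is ψ ∝ e^{−κ|x|}; integrating the TISE across the delta gives the cusp condition 2κ = 2mλ/ℏ², so κ = 0.3845.
Then E = −ℏ²κ²/(2m) = −mλ²/(2ℏ²) = -0.1150.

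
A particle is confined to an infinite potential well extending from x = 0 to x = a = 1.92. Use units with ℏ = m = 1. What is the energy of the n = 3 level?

Requiring ψ(0) = ψ(a) = 0 quantises k = nπ/a, hence E_n = ℏ²k²/2m = n²π²ℏ²/(2ma²).
E_3 = 3² × π² / (2 × 1 × 1.92²) = 12.05.

E = 12.0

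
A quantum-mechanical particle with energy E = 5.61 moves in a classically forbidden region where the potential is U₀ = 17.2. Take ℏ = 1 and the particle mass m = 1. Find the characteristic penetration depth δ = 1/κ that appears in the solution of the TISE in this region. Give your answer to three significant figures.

δ = 0.208

Since E < U₀ the TISE in this region is ψ'' = κ²ψ with κ = √(2m(U₀ − E))/ℏ.
κ = √(2 × 1 × 11.59) = 4.815. The penetration depth is δ = 1/κ = 0.208.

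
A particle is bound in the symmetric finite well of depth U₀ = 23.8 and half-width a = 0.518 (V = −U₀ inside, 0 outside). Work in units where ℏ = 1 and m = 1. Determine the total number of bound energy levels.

The dimensionless depth is z₀ = a√(2mU₀)/ℏ = 0.518 × √(47.60) = 3.574.
A new bound state (alternating even/odd) appears each time z₀ passes a multiple of π/2, so N = ⌊2z₀/π⌋ + 1 = ⌊2.275⌋ + 1 = 3.

N = 3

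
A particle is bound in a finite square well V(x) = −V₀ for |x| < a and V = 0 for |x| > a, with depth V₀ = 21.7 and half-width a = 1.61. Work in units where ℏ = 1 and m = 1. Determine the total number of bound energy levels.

N = 7

The dimensionless depth is z₀ = a√(2mV₀)/ℏ = 1.61 × √(43.40) = 10.61.
The even/odd transcendental equations gain one root per π/2 in z₀, giving N = 1 + ⌊2z₀/π⌋ = 1 + ⌊6.752⌋ = 7.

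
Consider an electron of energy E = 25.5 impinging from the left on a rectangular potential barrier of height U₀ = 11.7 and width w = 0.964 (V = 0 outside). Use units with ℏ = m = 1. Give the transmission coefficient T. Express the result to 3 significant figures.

Above the barrier the interior wavenumber is k₂ = √(2m(E − U₀))/ℏ = 5.254, giving phase k₂w = 5.064.
Matching at both interfaces gives T⁻¹ = 1 + U₀² sin²(k₂w) / [4E(E − U₀)] = 1.086, hence T = 0.921.

T = 0.921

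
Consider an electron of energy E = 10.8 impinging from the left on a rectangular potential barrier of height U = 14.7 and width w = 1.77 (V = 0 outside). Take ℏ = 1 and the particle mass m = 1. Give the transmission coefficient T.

E < U: inside the barrier ψ ∝ e^{±κx} with κ = √(2m(U − E))/ℏ = 2.793.
κw = 4.943, sinh(κw) = 70.12.
The exact tunnelling result is T⁻¹ = 1 + U² sinh²(κw) / [4E(U − E)] = 6306, so T = 0.000159.

T = 0.000159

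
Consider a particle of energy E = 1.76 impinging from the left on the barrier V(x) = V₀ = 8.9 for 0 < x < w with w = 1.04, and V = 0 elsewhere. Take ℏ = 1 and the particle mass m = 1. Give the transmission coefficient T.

T = 0.000979

Since E < V₀ the interior solution is evanescent with decay constant κ = √(2m(V₀ − E))/ℏ = 3.779.
κw = 3.930, sinh(κw) = 25.44.
Matching ψ, ψ′ at both faces gives T = [1 + V₀² sinh²(κw) / (4E(V₀ − E))]⁻¹ = 1/1021 = 0.000979.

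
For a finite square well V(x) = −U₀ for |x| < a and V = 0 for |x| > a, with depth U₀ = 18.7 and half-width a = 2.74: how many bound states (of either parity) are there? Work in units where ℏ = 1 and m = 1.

The dimensionless depth is z₀ = a√(2mU₀)/ℏ = 2.74 × √(37.40) = 16.76.
The even/odd transcendental equations gain one root per π/2 in z₀, giving N = 1 + ⌊2z₀/π⌋ = 1 + ⌊10.67⌋ = 11.

N = 11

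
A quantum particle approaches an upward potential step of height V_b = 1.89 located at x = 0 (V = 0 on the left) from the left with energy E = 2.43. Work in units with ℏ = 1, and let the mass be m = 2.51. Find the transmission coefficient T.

T = 0.871

The wavenumbers are k₁ = √(2mE)/ℏ = 3.493 on the left and k₂ = √(2m(E − V_b))/ℏ = 1.646 on the right.
Continuity of ψ and ψ′ at the step yields the reflection amplitude r = (k₁ − k₂)/(k₁ + k₂) = 0.3592; thus R = |r|² = 0.1291, T = 0.8709.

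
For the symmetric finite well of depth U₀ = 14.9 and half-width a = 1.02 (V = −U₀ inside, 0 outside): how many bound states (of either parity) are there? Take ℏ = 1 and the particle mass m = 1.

N = 4

Define the well-strength parameter z₀ = (a/ℏ)√(2mU₀) = 1.02 × √(2·1·14.9) = 5.568.
The even/odd transcendental equations gain one root per π/2 in z₀, giving N = 1 + ⌊2z₀/π⌋ = 1 + ⌊3.545⌋ = 4.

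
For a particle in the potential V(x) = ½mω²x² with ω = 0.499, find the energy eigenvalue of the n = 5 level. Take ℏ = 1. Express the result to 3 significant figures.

The oscillator eigenvalues are E_n = ℏω(n + ½), so E_5 = 0.499 × 5.5 = 2.745.

E = 2.74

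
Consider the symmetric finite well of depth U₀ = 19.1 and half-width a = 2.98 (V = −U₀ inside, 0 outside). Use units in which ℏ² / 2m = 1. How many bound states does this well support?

N = 9

Define the well-strength parameter z₀ = (a/ℏ)√(2mU₀) = 2.98 × √(2·0.5·19.1) = 13.02.
The even/odd transcendental equations gain one root per π/2 in z₀, giving N = 1 + ⌊2z₀/π⌋ = 1 + ⌊8.291⌋ = 9.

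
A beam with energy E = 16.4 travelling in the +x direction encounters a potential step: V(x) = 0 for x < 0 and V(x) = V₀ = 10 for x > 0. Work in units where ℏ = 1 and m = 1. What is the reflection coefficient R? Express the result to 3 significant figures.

R = 0.0534

The wavenumbers are k₁ = √(2mE)/ℏ = 5.727 on the left and k₂ = √(2m(E − V₀))/ℏ = 3.578 on the right.
Matching ψ and ψ′ at x = 0 gives r = (k₁ − k₂)/(k₁ + k₂), so R = r² = 0.05336 and T = 1 − R = 0.9466.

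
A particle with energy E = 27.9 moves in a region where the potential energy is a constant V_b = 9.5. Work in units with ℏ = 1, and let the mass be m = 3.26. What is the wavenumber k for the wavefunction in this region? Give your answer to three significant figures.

k = 11.0

With E > V_b the solution is oscillatory, ψ ∝ e^{±ikx} with k = √(2m(E − V_b))/ℏ.
k = √(2 × 3.26 × 18.4) = 10.95.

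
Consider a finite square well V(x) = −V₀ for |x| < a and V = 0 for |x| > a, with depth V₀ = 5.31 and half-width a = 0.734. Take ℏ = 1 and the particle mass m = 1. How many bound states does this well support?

N = 2

Define the well-strength parameter z₀ = (a/ℏ)√(2mV₀) = 0.734 × √(2·1·5.31) = 2.392.
The even/odd transcendental equations gain one root per π/2 in z₀, giving N = 1 + ⌊2z₀/π⌋ = 1 + ⌊1.523⌋ = 2.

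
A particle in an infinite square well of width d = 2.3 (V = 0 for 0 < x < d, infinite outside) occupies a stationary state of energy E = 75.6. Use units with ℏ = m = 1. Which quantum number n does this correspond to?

n = 9

From E_n = n²π²ℏ²/(2md²) invert to n = √(2md²E)/(πℏ).
n = (2.3/π) × √(2 × 1 × 75.6) = 9.002 → n = 9.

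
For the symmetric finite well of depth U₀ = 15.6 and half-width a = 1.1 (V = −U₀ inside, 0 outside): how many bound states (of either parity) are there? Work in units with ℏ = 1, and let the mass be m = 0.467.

The dimensionless depth is z₀ = a√(2mU₀)/ℏ = 1.1 × √(14.57) = 4.199.
The even/odd transcendental equations gain one root per π/2 in z₀, giving N = 1 + ⌊2z₀/π⌋ = 1 + ⌊2.673⌋ = 3.

N = 3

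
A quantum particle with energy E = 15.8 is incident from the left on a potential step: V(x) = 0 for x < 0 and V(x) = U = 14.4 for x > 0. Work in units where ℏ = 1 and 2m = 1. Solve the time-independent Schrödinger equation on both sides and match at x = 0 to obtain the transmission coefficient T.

T = 0.707

On each side the TISE gives plane waves with k = √(2m(E − V))/ℏ: k₁ = √(2·½·15.8) = 3.975, k₂ = √(2·½·1.4) = 1.183.
Continuity of ψ and ψ′ at the step yields the reflection amplitude r = (k₁ − k₂)/(k₁ + k₂) = 0.5412; thus R = |r|² = 0.2929, T = 0.7071.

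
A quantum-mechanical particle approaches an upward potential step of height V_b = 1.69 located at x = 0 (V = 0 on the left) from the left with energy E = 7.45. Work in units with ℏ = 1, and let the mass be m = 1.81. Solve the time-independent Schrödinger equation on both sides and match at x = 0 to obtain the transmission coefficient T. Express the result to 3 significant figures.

T = 0.996

On each side the TISE gives plane waves with k = √(2m(E − V))/ℏ: k₁ = √(2·1.81·7.45) = 5.193, k₂ = √(2·1.81·5.76) = 4.566.
Continuity of ψ and ψ′ at the step yields the reflection amplitude r = (k₁ − k₂)/(k₁ + k₂) = 0.06423; thus R = |r|² = 0.004126, T = 0.9959.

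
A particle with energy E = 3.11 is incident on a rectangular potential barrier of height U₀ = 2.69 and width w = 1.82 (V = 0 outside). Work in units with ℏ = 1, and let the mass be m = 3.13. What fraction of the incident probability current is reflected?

R = 0.0473

E > U₀: inside the barrier k₂ = √(2m(E − U₀))/ℏ = 1.621, k₂w = 2.951.
Matching at both interfaces gives T⁻¹ = 1 + U₀² sin²(k₂w) / [4E(E − U₀)] = 1.050, hence T = 0.953.
R = 1 − T = 0.0473.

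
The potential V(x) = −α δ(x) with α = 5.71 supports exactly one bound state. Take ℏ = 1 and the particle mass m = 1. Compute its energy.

E = -16.3

The bound state is ψ(x) = √κ e^{−κ|x|}. The derivative jump ψ'(0⁺) − ψ'(0⁻) = −(2mα/ℏ²)ψ(0) fixes κ = mα/ℏ² = 5.710.
Then E = −ℏ²κ²/(2m) = −mα²/(2ℏ²) = -16.30.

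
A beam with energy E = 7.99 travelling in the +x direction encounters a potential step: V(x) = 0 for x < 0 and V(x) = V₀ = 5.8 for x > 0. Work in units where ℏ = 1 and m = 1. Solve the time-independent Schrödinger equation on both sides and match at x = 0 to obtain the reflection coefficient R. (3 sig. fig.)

On each side the TISE gives plane waves with k = √(2m(E − V))/ℏ: k₁ = √(2·1·7.99) = 3.997, k₂ = √(2·1·2.19) = 2.093.
Continuity of ψ and ψ′ at the step yields the reflection amplitude r = (k₁ − k₂)/(k₁ + k₂) = 0.3127; thus R = |r|² = 0.09780, T = 0.9022.

R = 0.0978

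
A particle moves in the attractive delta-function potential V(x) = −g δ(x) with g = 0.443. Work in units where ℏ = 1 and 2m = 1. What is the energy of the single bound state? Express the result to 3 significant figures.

For x ≠ 0 the bound state is ψ ∝ e^{−κ|x|}; integrating the TISE across the delta gives the cusp condition 2κ = 2mg/ℏ², so κ = 0.2215.
Then E = −ℏ²κ²/(2m) = −mg²/(2ℏ²) = -0.04906.

E = -0.0491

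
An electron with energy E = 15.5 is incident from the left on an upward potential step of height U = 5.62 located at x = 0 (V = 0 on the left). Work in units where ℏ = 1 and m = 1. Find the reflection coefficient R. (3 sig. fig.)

On each side the TISE gives plane waves with k = √(2m(E − V))/ℏ: k₁ = √(2·1·15.5) = 5.568, k₂ = √(2·1·9.88) = 4.445.
Matching ψ and ψ′ at x = 0 gives r = (k₁ − k₂)/(k₁ + k₂), so R = r² = 0.01257 and T = 1 − R = 0.9874.

R = 0.0126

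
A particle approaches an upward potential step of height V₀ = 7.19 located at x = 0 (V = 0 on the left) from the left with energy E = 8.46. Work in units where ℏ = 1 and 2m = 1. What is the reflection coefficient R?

The wavenumbers are k₁ = √(2mE)/ℏ = 2.909 on the left and k₂ = √(2m(E − V₀))/ℏ = 1.127 on the right.
Matching ψ and ψ′ at x = 0 gives r = (k₁ − k₂)/(k₁ + k₂), so R = r² = 0.1949 and T = 1 − R = 0.8051.

R = 0.195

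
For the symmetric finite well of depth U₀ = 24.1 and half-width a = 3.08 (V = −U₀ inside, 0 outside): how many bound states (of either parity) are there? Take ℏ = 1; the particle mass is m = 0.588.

The dimensionless depth is z₀ = a√(2mU₀)/ℏ = 3.08 × √(28.34) = 16.40.
A new bound state (alternating even/odd) appears each time z₀ passes a multiple of π/2, so N = ⌊2z₀/π⌋ + 1 = ⌊10.44⌋ + 1 = 11.

N = 11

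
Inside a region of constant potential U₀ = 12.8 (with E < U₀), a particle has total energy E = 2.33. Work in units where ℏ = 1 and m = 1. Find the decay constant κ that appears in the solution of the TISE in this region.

κ = 4.58

Since E < U₀ the TISE in this region is ψ'' = κ²ψ with κ = √(2m(U₀ − E))/ℏ.
κ = √(2 × 1 × 10.47) = 4.576.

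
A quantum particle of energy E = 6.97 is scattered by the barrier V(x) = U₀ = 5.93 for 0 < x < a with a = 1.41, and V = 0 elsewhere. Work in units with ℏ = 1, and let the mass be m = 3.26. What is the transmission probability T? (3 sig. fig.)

Above the barrier the interior wavenumber is k₂ = √(2m(E − U₀))/ℏ = 2.604, giving phase k₂a = 3.672.
Matching at both interfaces gives T⁻¹ = 1 + U₀² sin²(k₂a) / [4E(E − U₀)] = 1.310, hence T = 0.763.

T = 0.763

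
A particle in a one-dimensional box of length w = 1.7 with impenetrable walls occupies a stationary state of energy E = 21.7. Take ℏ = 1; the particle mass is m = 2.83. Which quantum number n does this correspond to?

From E_n = n²π²ℏ²/(2mw²) invert to n = √(2mw²E)/(πℏ).
n = (1.7/π) × √(2 × 2.83 × 21.7) = 5.997 → n = 6.

n = 6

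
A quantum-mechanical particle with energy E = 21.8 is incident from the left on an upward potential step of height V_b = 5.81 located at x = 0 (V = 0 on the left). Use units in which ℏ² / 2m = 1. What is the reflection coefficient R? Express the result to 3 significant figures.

On each side the TISE gives plane waves with k = √(2m(E − V))/ℏ: k₁ = √(2·½·21.8) = 4.669, k₂ = √(2·½·15.99) = 3.999.
Matching ψ and ψ′ at x = 0 gives r = (k₁ − k₂)/(k₁ + k₂), so R = r² = 0.005980 and T = 1 − R = 0.9940.

R = 0.00598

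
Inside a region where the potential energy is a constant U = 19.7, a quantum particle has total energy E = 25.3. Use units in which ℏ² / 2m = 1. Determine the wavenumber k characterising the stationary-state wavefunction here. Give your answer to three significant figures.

k = 2.37

With E > U the solution is oscillatory, ψ ∝ e^{±ikx} with k = √(2m(E − U))/ℏ.
k = √(2 × 0.5 × 5.6) = 2.366.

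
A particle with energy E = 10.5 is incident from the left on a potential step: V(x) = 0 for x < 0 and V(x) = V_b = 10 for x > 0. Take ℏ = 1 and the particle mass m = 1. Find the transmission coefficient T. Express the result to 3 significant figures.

T = 0.588

On each side the TISE gives plane waves with k = √(2m(E − V))/ℏ: k₁ = √(2·1·10.5) = 4.583, k₂ = √(2·1·0.5) = 1.000.
Continuity of ψ and ψ′ at the step yields the reflection amplitude r = (k₁ − k₂)/(k₁ + k₂) = 0.6417; thus R = |r|² = 0.4118, T = 0.5882.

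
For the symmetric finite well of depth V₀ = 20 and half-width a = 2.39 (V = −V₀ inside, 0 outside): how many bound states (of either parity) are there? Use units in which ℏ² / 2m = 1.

Define the well-strength parameter z₀ = (a/ℏ)√(2mV₀) = 2.39 × √(2·0.5·20) = 10.69.
The even/odd transcendental equations gain one root per π/2 in z₀, giving N = 1 + ⌊2z₀/π⌋ = 1 + ⌊6.804⌋ = 7.

N = 7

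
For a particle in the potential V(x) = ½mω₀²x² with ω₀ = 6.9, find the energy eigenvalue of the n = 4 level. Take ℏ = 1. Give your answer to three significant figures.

The oscillator eigenvalues are E_n = ℏω₀(n + ½), so E_4 = 6.9 × 4.5 = 31.05.

E = 31.1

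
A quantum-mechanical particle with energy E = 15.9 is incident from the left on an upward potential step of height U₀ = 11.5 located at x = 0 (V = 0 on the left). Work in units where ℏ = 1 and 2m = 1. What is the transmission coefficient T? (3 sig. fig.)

T = 0.904

The wavenumbers are k₁ = √(2mE)/ℏ = 3.987 on the left and k₂ = √(2m(E − U₀))/ℏ = 2.098 on the right.
Continuity of ψ and ψ′ at the step yields the reflection amplitude r = (k₁ − k₂)/(k₁ + k₂) = 0.3106; thus R = |r|² = 0.09646, T = 0.9035.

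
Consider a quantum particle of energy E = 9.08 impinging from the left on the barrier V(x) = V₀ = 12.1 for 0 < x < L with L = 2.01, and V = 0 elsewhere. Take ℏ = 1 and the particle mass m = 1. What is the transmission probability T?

T = 0.000153

Since E < V₀ the interior solution is evanescent with decay constant κ = √(2m(V₀ − E))/ℏ = 2.458.
κL = 4.940, sinh(κL) = 69.87.
The exact tunnelling result is T⁻¹ = 1 + V₀² sinh²(κL) / [4E(V₀ − E)] = 6518, so T = 0.000153.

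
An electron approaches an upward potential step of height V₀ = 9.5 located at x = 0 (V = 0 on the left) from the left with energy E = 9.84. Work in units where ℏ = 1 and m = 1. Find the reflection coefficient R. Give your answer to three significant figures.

On each side the TISE gives plane waves with k = √(2m(E − V))/ℏ: k₁ = √(2·1·9.84) = 4.436, k₂ = √(2·1·0.34) = 0.8246.
Continuity of ψ and ψ′ at the step yields the reflection amplitude r = (k₁ − k₂)/(k₁ + k₂) = 0.6865; thus R = |r|² = 0.4713, T = 0.5287.

R = 0.471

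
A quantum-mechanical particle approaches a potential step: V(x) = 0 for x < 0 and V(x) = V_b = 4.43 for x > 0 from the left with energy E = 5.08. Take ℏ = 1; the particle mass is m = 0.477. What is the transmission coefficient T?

T = 0.776

The wavenumbers are k₁ = √(2mE)/ℏ = 2.201 on the left and k₂ = √(2m(E − V_b))/ℏ = 0.7875 on the right.
Matching ψ and ψ′ at x = 0 gives r = (k₁ − k₂)/(k₁ + k₂), so R = r² = 0.2238 and T = 1 − R = 0.7762.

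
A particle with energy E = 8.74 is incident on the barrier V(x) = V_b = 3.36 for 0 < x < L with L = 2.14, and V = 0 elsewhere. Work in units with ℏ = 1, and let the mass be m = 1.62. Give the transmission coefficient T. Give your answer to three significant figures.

Above the barrier the interior wavenumber is k₂ = √(2m(E − V_b))/ℏ = 4.175, giving phase k₂L = 8.935.
Matching at both interfaces gives T⁻¹ = 1 + V_b² sin²(k₂L) / [4E(E − V_b)] = 1.013, hence T = 0.987.

T = 0.987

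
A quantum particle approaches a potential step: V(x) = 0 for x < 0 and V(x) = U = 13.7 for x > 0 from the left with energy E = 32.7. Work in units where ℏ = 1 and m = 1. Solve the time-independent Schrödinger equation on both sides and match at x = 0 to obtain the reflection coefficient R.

The wavenumbers are k₁ = √(2mE)/ℏ = 8.087 on the left and k₂ = √(2m(E − U))/ℏ = 6.164 on the right.
Continuity of ψ and ψ′ at the step yields the reflection amplitude r = (k₁ − k₂)/(k₁ + k₂) = 0.1349; thus R = |r|² = 0.01820, T = 0.9818.

R = 0.0182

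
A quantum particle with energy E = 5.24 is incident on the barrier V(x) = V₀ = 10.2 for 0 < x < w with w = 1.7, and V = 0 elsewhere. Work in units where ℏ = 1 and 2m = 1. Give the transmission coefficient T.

T = 0.00205

E < V₀: inside the barrier ψ ∝ e^{±κx} with κ = √(2m(V₀ − E))/ℏ = 2.227.
κw = 3.786, sinh(κw) = 22.03.
Matching ψ, ψ′ at both faces gives T = [1 + V₀² sinh²(κw) / (4E(V₀ − E))]⁻¹ = 1/486.7 = 0.00205.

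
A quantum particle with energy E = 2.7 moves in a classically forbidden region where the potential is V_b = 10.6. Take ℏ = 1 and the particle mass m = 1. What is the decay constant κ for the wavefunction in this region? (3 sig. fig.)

Since E < V_b the TISE in this region is ψ'' = κ²ψ with κ = √(2m(V_b − E))/ℏ.
κ = √(2 × 1 × 7.9) = 3.975.

κ = 3.97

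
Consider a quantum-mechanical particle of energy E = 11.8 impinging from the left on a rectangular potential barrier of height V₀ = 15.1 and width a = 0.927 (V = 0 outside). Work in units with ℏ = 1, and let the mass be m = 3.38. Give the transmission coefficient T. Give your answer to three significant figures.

T = 0.000430

E < V₀: inside the barrier ψ ∝ e^{±κx} with κ = √(2m(V₀ − E))/ℏ = 4.723.
κa = 4.378, sinh(κa) = 39.85.
Matching ψ, ψ′ at both faces gives T = [1 + V₀² sinh²(κa) / (4E(V₀ − E))]⁻¹ = 1/2325 = 0.000430.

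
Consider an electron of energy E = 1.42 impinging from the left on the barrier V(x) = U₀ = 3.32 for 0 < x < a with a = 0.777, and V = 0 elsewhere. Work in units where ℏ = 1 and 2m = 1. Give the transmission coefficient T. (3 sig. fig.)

Since E < U₀ the interior solution is evanescent with decay constant κ = √(2m(U₀ − E))/ℏ = 1.378.
κa = 1.071, sinh(κa) = 1.288.
The exact tunnelling result is T⁻¹ = 1 + U₀² sinh²(κa) / [4E(U₀ − E)] = 2.694, so T = 0.371.

T = 0.371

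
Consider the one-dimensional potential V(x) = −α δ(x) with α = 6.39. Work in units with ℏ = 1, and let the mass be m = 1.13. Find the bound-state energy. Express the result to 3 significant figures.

For x ≠ 0 the bound state is ψ ∝ e^{−κ|x|}; integrating the TISE across the delta gives the cusp condition 2κ = 2mα/ℏ², so κ = 7.221.
Then E = −ℏ²κ²/(2m) = −mα²/(2ℏ²) = -23.07.

E = -23.1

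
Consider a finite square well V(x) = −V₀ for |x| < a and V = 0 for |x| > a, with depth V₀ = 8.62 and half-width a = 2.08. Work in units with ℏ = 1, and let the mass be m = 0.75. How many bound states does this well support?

N = 5

The dimensionless depth is z₀ = a√(2mV₀)/ℏ = 2.08 × √(12.93) = 7.479.
The even/odd transcendental equations gain one root per π/2 in z₀, giving N = 1 + ⌊2z₀/π⌋ = 1 + ⌊4.761⌋ = 5.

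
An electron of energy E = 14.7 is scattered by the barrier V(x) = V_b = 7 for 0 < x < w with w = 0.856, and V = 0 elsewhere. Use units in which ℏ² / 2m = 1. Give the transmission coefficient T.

E > V_b: inside the barrier k₂ = √(2m(E − V_b))/ℏ = 2.775, k₂w = 2.375.
T = [1 + V_b² sin²(k₂w) / (4E(E − V_b))]⁻¹ = 1/1.052 = 0.951.

T = 0.951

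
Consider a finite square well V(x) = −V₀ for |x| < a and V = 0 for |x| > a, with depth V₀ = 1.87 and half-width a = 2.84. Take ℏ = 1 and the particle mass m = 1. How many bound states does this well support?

Define the well-strength parameter z₀ = (a/ℏ)√(2mV₀) = 2.84 × √(2·1·1.87) = 5.492.
The even/odd transcendental equations gain one root per π/2 in z₀, giving N = 1 + ⌊2z₀/π⌋ = 1 + ⌊3.497⌋ = 4.

N = 4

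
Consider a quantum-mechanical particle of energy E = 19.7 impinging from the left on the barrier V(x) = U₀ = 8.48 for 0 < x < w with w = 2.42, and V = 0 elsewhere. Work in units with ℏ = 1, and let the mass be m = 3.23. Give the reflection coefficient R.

Above the barrier the interior wavenumber is k₂ = √(2m(E − U₀))/ℏ = 8.514, giving phase k₂w = 20.60.
T = [1 + U₀² sin²(k₂w) / (4E(E − U₀))]⁻¹ = 1/1.079 = 0.927.
R = 1 − T = 0.0729.

R = 0.0729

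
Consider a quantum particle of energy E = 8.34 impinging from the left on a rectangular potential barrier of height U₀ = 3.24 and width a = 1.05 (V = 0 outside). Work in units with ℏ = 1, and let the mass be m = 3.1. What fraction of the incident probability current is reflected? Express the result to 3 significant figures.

R = 0.00837

E > U₀: inside the barrier k₂ = √(2m(E − U₀))/ℏ = 5.623, k₂a = 5.904.
Matching at both interfaces gives T⁻¹ = 1 + U₀² sin²(k₂a) / [4E(E − U₀)] = 1.008, hence T = 0.992.
R = 1 − T = 0.00837.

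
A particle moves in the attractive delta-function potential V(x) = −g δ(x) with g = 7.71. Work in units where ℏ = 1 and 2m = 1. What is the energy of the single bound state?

E = -14.9

For x ≠ 0 the bound state is ψ ∝ e^{−κ|x|}; integrating the TISE across the delta gives the cusp condition 2κ = 2mg/ℏ², so κ = 3.855.
Then E = −ℏ²κ²/(2m) = −mg²/(2ℏ²) = -14.86.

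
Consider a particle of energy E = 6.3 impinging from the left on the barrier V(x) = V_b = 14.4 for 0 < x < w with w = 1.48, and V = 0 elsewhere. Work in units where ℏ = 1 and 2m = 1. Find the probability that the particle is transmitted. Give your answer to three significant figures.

E < V_b: inside the barrier ψ ∝ e^{±κx} with κ = √(2m(V_b − E))/ℏ = 2.846.
κw = 4.212, sinh(κw) = 33.74.
The exact tunnelling result is T⁻¹ = 1 + V_b² sinh²(κw) / [4E(V_b − E)] = 1158, so T = 0.000864.

T = 0.000864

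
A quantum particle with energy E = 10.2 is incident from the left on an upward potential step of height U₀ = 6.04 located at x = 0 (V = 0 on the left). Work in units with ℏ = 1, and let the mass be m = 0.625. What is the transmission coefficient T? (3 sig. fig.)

T = 0.951

The wavenumbers are k₁ = √(2mE)/ℏ = 3.571 on the left and k₂ = √(2m(E − U₀))/ℏ = 2.280 on the right.
Continuity of ψ and ψ′ at the step yields the reflection amplitude r = (k₁ − k₂)/(k₁ + k₂) = 0.2205; thus R = |r|² = 0.04864, T = 0.9514.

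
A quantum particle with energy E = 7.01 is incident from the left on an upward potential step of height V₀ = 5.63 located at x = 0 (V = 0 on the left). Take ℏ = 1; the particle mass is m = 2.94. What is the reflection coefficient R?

R = 0.148

The wavenumbers are k₁ = √(2mE)/ℏ = 6.420 on the left and k₂ = √(2m(E − V₀))/ℏ = 2.849 on the right.
Continuity of ψ and ψ′ at the step yields the reflection amplitude r = (k₁ − k₂)/(k₁ + k₂) = 0.3853; thus R = |r|² = 0.1485, T = 0.8515.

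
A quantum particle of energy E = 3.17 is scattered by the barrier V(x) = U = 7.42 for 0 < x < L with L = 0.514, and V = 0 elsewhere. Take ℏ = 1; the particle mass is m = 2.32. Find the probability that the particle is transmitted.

T = 0.0400

E < U: inside the barrier ψ ∝ e^{±κx} with κ = √(2m(U − E))/ℏ = 4.441.
κL = 2.283, sinh(κL) = 4.850.
Matching ψ, ψ′ at both faces gives T = [1 + U² sinh²(κL) / (4E(U − E))]⁻¹ = 1/25.03 = 0.0400.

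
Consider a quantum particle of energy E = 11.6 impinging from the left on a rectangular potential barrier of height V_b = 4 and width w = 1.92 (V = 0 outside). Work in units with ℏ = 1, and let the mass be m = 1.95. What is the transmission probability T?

E > V_b: inside the barrier k₂ = √(2m(E − V_b))/ℏ = 5.444, k₂w = 10.45.
T = [1 + V_b² sin²(k₂w) / (4E(E − V_b))]⁻¹ = 1/1.033 = 0.968.

T = 0.968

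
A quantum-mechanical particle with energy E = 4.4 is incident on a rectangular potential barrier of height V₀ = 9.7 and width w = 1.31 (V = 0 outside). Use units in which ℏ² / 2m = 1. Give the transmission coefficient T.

E < V₀: inside the barrier ψ ∝ e^{±κx} with κ = √(2m(V₀ − E))/ℏ = 2.302.
κw = 3.016, sinh(κw) = 10.18.
The exact tunnelling result is T⁻¹ = 1 + V₀² sinh²(κw) / [4E(V₀ − E)] = 105.5, so T = 0.00948.

T = 0.00948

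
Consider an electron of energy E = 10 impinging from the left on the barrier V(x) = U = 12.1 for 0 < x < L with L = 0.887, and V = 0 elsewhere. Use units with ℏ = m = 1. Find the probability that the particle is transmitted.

E < U: inside the barrier ψ ∝ e^{±κx} with κ = √(2m(U − E))/ℏ = 2.049.
κL = 1.818, sinh(κL) = 2.998.
The exact tunnelling result is T⁻¹ = 1 + U² sinh²(κL) / [4E(U − E)] = 16.67, so T = 0.0600.

T = 0.0600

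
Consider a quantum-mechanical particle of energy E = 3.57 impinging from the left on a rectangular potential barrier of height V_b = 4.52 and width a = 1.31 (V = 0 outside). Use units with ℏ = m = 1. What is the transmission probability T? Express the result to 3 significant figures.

T = 0.0704

E < V_b: inside the barrier ψ ∝ e^{±κx} with κ = √(2m(V_b − E))/ℏ = 1.378.
κa = 1.806, sinh(κa) = 2.960.
The exact tunnelling result is T⁻¹ = 1 + V_b² sinh²(κa) / [4E(V_b − E)] = 14.19, so T = 0.0704.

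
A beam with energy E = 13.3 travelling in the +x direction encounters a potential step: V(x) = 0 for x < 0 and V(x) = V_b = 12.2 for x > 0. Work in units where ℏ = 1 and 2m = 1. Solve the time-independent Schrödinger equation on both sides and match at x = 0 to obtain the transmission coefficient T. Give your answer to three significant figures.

T = 0.694

On each side the TISE gives plane waves with k = √(2m(E − V))/ℏ: k₁ = √(2·½·13.3) = 3.647, k₂ = √(2·½·1.1) = 1.049.
Continuity of ψ and ψ′ at the step yields the reflection amplitude r = (k₁ − k₂)/(k₁ + k₂) = 0.5533; thus R = |r|² = 0.3061, T = 0.6939.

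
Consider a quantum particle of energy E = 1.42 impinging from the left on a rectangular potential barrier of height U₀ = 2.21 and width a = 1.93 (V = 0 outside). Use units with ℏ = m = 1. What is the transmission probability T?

T = 0.0283

Since E < U₀ the interior solution is evanescent with decay constant κ = √(2m(U₀ − E))/ℏ = 1.257.
κa = 2.426, sinh(κa) = 5.612.
The exact tunnelling result is T⁻¹ = 1 + U₀² sinh²(κa) / [4E(U₀ − E)] = 35.29, so T = 0.0283.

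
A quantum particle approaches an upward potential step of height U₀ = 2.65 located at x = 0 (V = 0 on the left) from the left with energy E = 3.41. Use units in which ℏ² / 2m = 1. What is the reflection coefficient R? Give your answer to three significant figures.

R = 0.129

The wavenumbers are k₁ = √(2mE)/ℏ = 1.847 on the left and k₂ = √(2m(E − U₀))/ℏ = 0.8718 on the right.
Continuity of ψ and ψ′ at the step yields the reflection amplitude r = (k₁ − k₂)/(k₁ + k₂) = 0.3586; thus R = |r|² = 0.1286, T = 0.8714.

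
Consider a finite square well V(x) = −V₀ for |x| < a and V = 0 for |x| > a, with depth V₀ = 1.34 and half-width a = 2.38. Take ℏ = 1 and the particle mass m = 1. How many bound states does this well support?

The dimensionless depth is z₀ = a√(2mV₀)/ℏ = 2.38 × √(2.680) = 3.896.
The even/odd transcendental equations gain one root per π/2 in z₀, giving N = 1 + ⌊2z₀/π⌋ = 1 + ⌊2.480⌋ = 3.

N = 3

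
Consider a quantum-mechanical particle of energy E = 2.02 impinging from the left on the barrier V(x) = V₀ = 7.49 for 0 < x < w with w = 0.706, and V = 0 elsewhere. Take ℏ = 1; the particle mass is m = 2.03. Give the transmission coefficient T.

T = 0.00406

E < V₀: inside the barrier ψ ∝ e^{±κx} with κ = √(2m(V₀ − E))/ℏ = 4.713.
κw = 3.327, sinh(κw) = 13.91.
Matching ψ, ψ′ at both faces gives T = [1 + V₀² sinh²(κw) / (4E(V₀ − E))]⁻¹ = 1/246.6 = 0.00406.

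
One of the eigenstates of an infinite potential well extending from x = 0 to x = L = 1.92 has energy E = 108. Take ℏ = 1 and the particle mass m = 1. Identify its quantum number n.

n = 9

From E_n = n²π²ℏ²/(2mL²) invert to n = √(2mL²E)/(πℏ).
n = (1.92/π) × √(2 × 1 × 108) = 8.982 → n = 9.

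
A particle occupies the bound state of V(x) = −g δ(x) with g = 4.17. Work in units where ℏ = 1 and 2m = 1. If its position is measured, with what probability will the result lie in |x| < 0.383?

P = 0.798

The normalised bound state is ψ = √κ e^{−κ|x|} with κ = mg/ℏ² = 2.085.
P(|x| < d) = ∫_{−d}^{d} κ e^{−2κ|x|} dx = 1 − e^{−2κd} = 1 − e^{−1.597} = 0.7975.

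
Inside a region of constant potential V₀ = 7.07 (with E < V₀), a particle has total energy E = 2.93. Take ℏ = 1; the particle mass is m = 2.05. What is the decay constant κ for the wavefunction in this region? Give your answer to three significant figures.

Since E < V₀ the TISE in this region is ψ'' = κ²ψ with κ = √(2m(V₀ − E))/ℏ.
κ = √(2 × 2.05 × 4.14) = 4.120.

κ = 4.12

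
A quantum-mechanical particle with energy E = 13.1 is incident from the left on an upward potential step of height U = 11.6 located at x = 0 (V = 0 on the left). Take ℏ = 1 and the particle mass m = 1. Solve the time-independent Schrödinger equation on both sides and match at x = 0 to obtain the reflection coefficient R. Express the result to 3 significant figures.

R = 0.244

The wavenumbers are k₁ = √(2mE)/ℏ = 5.119 on the left and k₂ = √(2m(E − U))/ℏ = 1.732 on the right.
Matching ψ and ψ′ at x = 0 gives r = (k₁ − k₂)/(k₁ + k₂), so R = r² = 0.2444 and T = 1 − R = 0.7556.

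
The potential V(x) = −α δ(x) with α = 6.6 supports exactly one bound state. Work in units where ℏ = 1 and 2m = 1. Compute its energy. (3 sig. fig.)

E = -10.9

The bound state is ψ(x) = √κ e^{−κ|x|}. The derivative jump ψ'(0⁺) − ψ'(0⁻) = −(2mα/ℏ²)ψ(0) fixes κ = mα/ℏ² = 3.300.
Then E = −ℏ²κ²/(2m) = −mα²/(2ℏ²) = -10.89.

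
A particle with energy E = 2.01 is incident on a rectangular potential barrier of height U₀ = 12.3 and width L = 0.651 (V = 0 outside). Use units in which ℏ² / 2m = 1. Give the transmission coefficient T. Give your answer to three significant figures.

E < U₀: inside the barrier ψ ∝ e^{±κx} with κ = √(2m(U₀ − E))/ℏ = 3.208.
κL = 2.088, sinh(κL) = 3.974.
The exact tunnelling result is T⁻¹ = 1 + U₀² sinh²(κL) / [4E(U₀ − E)] = 29.87, so T = 0.0335.

T = 0.0335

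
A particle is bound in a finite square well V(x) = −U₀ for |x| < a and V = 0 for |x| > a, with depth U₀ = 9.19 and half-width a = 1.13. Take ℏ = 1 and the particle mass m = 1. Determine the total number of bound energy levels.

The dimensionless depth is z₀ = a√(2mU₀)/ℏ = 1.13 × √(18.38) = 4.845.
The even/odd transcendental equations gain one root per π/2 in z₀, giving N = 1 + ⌊2z₀/π⌋ = 1 + ⌊3.084⌋ = 4.

N = 4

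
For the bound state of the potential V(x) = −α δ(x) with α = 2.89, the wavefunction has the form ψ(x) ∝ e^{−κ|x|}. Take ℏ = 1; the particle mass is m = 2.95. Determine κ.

Integrating the TISE across x = 0 gives the cusp condition ψ'(0⁺) − ψ'(0⁻) = −(2mα/ℏ²)ψ(0).
With ψ ∝ e^{−κ|x|} this yields −2κ = −2mα/ℏ², so κ = mα/ℏ² = 8.526.

κ = 8.53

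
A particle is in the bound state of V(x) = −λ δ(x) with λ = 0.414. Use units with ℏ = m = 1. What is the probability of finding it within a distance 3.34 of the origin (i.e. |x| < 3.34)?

The normalised bound state is ψ = √κ e^{−κ|x|} with κ = mλ/ℏ² = 0.4140.
P(|x| < d) = ∫_{−d}^{d} κ e^{−2κ|x|} dx = 1 − e^{−2κd} = 1 − e^{−2.766} = 0.9371.

P = 0.937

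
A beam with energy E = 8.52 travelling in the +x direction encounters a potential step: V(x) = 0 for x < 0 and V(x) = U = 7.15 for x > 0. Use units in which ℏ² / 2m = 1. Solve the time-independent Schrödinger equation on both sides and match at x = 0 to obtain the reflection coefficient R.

The wavenumbers are k₁ = √(2mE)/ℏ = 2.919 on the left and k₂ = √(2m(E − U))/ℏ = 1.170 on the right.
Matching ψ and ψ′ at x = 0 gives r = (k₁ − k₂)/(k₁ + k₂), so R = r² = 0.1828 and T = 1 − R = 0.8172.

R = 0.183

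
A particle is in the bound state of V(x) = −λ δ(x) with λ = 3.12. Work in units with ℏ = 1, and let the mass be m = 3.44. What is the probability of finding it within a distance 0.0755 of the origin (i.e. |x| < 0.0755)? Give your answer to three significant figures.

P = 0.802

The normalised bound state is ψ = √κ e^{−κ|x|} with κ = mλ/ℏ² = 10.73.
P(|x| < d) = ∫_{−d}^{d} κ e^{−2κ|x|} dx = 1 − e^{−2κd} = 1 − e^{−1.621} = 0.8022.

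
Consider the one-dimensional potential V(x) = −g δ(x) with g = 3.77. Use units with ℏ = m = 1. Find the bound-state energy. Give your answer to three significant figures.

E = -7.11

The bound state is ψ(x) = √κ e^{−κ|x|}. The derivative jump ψ'(0⁺) − ψ'(0⁻) = −(2mg/ℏ²)ψ(0) fixes κ = mg/ℏ² = 3.770.
Then E = −ℏ²κ²/(2m) = −mg²/(2ℏ²) = -7.106.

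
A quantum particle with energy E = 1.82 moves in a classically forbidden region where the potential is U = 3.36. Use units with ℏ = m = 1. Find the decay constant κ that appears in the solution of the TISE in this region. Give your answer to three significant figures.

κ = 1.75

Since E < U the TISE in this region is ψ'' = κ²ψ with κ = √(2m(U − E))/ℏ.
κ = √(2 × 1 × 1.54) = 1.755.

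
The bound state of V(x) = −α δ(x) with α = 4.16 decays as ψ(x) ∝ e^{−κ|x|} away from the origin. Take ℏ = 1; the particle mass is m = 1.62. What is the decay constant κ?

κ = 6.74

Integrate −(ℏ²/2m)ψ'' − αδ(x)ψ = Eψ from −ε to +ε: the ψ'' term gives ψ'(0⁺) − ψ'(0⁻) and the δ term gives −(2mα/ℏ²)ψ(0).
With ψ ∝ e^{−κ|x|} this yields −2κ = −2mα/ℏ², so κ = mα/ℏ² = 6.739.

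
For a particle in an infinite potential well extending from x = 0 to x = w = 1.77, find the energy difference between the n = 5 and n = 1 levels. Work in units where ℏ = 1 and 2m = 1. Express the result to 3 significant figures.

ΔE = 75.6

E_n = n²π²ℏ²/(2mw²), so ΔE = (5² − 1²) π²ℏ²/(2mw²).
ΔE = 24 × π² / (2 × 0.5 × 1.77²) = 75.61.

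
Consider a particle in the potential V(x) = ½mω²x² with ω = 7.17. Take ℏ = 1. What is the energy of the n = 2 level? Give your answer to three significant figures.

E = 17.9

Using E_n = (n + ½)ℏω: E_2 = 2.5 × 7.17 = 17.93.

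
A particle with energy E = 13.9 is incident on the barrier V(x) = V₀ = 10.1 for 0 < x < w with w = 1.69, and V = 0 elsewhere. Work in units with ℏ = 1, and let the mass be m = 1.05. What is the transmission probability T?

E > V₀: inside the barrier k₂ = √(2m(E − V₀))/ℏ = 2.825, k₂w = 4.774.
Matching at both interfaces gives T⁻¹ = 1 + V₀² sin²(k₂w) / [4E(E − V₀)] = 1.481, hence T = 0.675.

T = 0.675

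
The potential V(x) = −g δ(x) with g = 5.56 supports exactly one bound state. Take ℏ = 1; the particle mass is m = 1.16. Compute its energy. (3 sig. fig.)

E = -17.9

For x ≠ 0 the bound state is ψ ∝ e^{−κ|x|}; integrating the TISE across the delta gives the cusp condition 2κ = 2mg/ℏ², so κ = 6.450.
Then E = −ℏ²κ²/(2m) = −mg²/(2ℏ²) = -17.93.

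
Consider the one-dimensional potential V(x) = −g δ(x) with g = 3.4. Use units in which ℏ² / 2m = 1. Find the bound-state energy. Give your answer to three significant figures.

The bound state is ψ(x) = √κ e^{−κ|x|}. The derivative jump ψ'(0⁺) − ψ'(0⁻) = −(2mg/ℏ²)ψ(0) fixes κ = mg/ℏ² = 1.700.
Then E = −ℏ²κ²/(2m) = −mg²/(2ℏ²) = -2.890.

E = -2.89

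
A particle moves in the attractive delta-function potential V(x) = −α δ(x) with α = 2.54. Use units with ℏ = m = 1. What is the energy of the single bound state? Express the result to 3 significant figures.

E = -3.23

For x ≠ 0 the bound state is ψ ∝ e^{−κ|x|}; integrating the TISE across the delta gives the cusp condition 2κ = 2mα/ℏ², so κ = 2.540.
Then E = −ℏ²κ²/(2m) = −mα²/(2ℏ²) = -3.226.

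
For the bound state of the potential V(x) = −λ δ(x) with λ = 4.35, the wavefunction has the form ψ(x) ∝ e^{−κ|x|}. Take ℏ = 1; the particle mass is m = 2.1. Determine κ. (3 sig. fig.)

Integrating the TISE across x = 0 gives the cusp condition ψ'(0⁺) − ψ'(0⁻) = −(2mλ/ℏ²)ψ(0).
With ψ ∝ e^{−κ|x|} this yields −2κ = −2mλ/ℏ², so κ = mλ/ℏ² = 9.135.

κ = 9.14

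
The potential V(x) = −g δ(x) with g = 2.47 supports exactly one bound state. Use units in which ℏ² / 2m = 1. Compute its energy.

E = -1.53

For x ≠ 0 the bound state is ψ ∝ e^{−κ|x|}; integrating the TISE across the delta gives the cusp condition 2κ = 2mg/ℏ², so κ = 1.235.
Then E = −ℏ²κ²/(2m) = −mg²/(2ℏ²) = -1.525.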